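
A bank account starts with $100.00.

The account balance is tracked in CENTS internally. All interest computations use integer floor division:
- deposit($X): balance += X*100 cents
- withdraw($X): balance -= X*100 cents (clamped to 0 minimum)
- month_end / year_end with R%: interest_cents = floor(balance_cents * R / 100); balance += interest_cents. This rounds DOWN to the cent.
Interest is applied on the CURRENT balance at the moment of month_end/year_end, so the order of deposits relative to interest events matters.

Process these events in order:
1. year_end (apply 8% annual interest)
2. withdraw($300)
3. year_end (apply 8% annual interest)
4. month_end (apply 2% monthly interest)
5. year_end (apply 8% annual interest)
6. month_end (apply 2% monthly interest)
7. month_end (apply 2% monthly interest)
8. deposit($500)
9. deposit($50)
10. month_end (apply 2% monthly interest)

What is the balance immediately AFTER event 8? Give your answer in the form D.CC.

After 1 (year_end (apply 8% annual interest)): balance=$108.00 total_interest=$8.00
After 2 (withdraw($300)): balance=$0.00 total_interest=$8.00
After 3 (year_end (apply 8% annual interest)): balance=$0.00 total_interest=$8.00
After 4 (month_end (apply 2% monthly interest)): balance=$0.00 total_interest=$8.00
After 5 (year_end (apply 8% annual interest)): balance=$0.00 total_interest=$8.00
After 6 (month_end (apply 2% monthly interest)): balance=$0.00 total_interest=$8.00
After 7 (month_end (apply 2% monthly interest)): balance=$0.00 total_interest=$8.00
After 8 (deposit($500)): balance=$500.00 total_interest=$8.00

Answer: 500.00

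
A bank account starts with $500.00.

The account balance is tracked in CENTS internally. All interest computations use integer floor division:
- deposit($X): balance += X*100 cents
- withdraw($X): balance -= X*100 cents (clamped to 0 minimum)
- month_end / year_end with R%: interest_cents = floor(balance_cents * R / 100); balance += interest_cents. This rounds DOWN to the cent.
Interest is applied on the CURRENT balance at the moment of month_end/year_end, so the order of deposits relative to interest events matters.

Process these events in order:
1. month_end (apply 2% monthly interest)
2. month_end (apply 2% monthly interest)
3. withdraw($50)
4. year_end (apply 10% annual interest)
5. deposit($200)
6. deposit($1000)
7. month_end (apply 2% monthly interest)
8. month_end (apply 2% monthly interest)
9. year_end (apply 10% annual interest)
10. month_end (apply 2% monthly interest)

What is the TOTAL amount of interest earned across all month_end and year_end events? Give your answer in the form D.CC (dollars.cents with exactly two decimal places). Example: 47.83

Answer: 354.54

Derivation:
After 1 (month_end (apply 2% monthly interest)): balance=$510.00 total_interest=$10.00
After 2 (month_end (apply 2% monthly interest)): balance=$520.20 total_interest=$20.20
After 3 (withdraw($50)): balance=$470.20 total_interest=$20.20
After 4 (year_end (apply 10% annual interest)): balance=$517.22 total_interest=$67.22
After 5 (deposit($200)): balance=$717.22 total_interest=$67.22
After 6 (deposit($1000)): balance=$1717.22 total_interest=$67.22
After 7 (month_end (apply 2% monthly interest)): balance=$1751.56 total_interest=$101.56
After 8 (month_end (apply 2% monthly interest)): balance=$1786.59 total_interest=$136.59
After 9 (year_end (apply 10% annual interest)): balance=$1965.24 total_interest=$315.24
After 10 (month_end (apply 2% monthly interest)): balance=$2004.54 total_interest=$354.54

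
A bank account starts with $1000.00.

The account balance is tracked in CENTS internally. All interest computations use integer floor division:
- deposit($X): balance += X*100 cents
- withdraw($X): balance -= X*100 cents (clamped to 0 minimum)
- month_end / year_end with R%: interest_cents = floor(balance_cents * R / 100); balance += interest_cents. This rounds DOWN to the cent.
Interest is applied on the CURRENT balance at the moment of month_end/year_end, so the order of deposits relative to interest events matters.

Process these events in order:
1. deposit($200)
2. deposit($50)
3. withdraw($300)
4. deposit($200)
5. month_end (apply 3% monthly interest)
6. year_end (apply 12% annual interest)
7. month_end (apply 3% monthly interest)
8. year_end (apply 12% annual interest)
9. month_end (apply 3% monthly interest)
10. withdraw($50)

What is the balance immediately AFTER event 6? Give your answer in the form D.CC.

Answer: 1326.64

Derivation:
After 1 (deposit($200)): balance=$1200.00 total_interest=$0.00
After 2 (deposit($50)): balance=$1250.00 total_interest=$0.00
After 3 (withdraw($300)): balance=$950.00 total_interest=$0.00
After 4 (deposit($200)): balance=$1150.00 total_interest=$0.00
After 5 (month_end (apply 3% monthly interest)): balance=$1184.50 total_interest=$34.50
After 6 (year_end (apply 12% annual interest)): balance=$1326.64 total_interest=$176.64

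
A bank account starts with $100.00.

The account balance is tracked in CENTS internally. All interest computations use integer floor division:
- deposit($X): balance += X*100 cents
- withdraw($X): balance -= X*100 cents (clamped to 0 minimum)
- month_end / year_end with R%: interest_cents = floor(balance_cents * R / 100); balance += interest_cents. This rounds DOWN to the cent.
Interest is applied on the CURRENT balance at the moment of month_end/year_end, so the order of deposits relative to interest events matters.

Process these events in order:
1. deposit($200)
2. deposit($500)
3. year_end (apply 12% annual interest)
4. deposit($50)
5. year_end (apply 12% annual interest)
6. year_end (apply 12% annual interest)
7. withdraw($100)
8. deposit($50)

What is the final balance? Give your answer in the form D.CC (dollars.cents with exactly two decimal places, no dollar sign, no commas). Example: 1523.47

After 1 (deposit($200)): balance=$300.00 total_interest=$0.00
After 2 (deposit($500)): balance=$800.00 total_interest=$0.00
After 3 (year_end (apply 12% annual interest)): balance=$896.00 total_interest=$96.00
After 4 (deposit($50)): balance=$946.00 total_interest=$96.00
After 5 (year_end (apply 12% annual interest)): balance=$1059.52 total_interest=$209.52
After 6 (year_end (apply 12% annual interest)): balance=$1186.66 total_interest=$336.66
After 7 (withdraw($100)): balance=$1086.66 total_interest=$336.66
After 8 (deposit($50)): balance=$1136.66 total_interest=$336.66

Answer: 1136.66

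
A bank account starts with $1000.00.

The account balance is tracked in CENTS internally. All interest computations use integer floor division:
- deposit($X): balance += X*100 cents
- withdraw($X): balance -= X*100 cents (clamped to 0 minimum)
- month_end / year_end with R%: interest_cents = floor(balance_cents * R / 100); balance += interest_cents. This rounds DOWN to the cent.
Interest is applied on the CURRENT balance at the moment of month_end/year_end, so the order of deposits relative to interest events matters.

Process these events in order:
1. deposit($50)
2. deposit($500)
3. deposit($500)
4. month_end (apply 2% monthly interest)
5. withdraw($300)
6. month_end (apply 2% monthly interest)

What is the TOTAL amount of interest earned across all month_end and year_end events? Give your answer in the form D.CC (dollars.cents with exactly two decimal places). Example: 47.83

Answer: 76.82

Derivation:
After 1 (deposit($50)): balance=$1050.00 total_interest=$0.00
After 2 (deposit($500)): balance=$1550.00 total_interest=$0.00
After 3 (deposit($500)): balance=$2050.00 total_interest=$0.00
After 4 (month_end (apply 2% monthly interest)): balance=$2091.00 total_interest=$41.00
After 5 (withdraw($300)): balance=$1791.00 total_interest=$41.00
After 6 (month_end (apply 2% monthly interest)): balance=$1826.82 total_interest=$76.82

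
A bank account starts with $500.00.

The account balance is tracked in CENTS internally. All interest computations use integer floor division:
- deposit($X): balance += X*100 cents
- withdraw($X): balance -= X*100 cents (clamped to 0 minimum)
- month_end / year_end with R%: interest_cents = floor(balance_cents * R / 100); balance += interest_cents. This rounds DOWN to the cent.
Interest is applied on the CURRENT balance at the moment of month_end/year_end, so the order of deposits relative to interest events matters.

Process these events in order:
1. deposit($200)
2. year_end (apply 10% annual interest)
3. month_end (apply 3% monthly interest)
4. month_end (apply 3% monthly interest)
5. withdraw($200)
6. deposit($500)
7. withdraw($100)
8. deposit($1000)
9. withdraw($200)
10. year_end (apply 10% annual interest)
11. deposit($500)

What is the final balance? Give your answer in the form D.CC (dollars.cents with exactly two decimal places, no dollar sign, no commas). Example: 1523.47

After 1 (deposit($200)): balance=$700.00 total_interest=$0.00
After 2 (year_end (apply 10% annual interest)): balance=$770.00 total_interest=$70.00
After 3 (month_end (apply 3% monthly interest)): balance=$793.10 total_interest=$93.10
After 4 (month_end (apply 3% monthly interest)): balance=$816.89 total_interest=$116.89
After 5 (withdraw($200)): balance=$616.89 total_interest=$116.89
After 6 (deposit($500)): balance=$1116.89 total_interest=$116.89
After 7 (withdraw($100)): balance=$1016.89 total_interest=$116.89
After 8 (deposit($1000)): balance=$2016.89 total_interest=$116.89
After 9 (withdraw($200)): balance=$1816.89 total_interest=$116.89
After 10 (year_end (apply 10% annual interest)): balance=$1998.57 total_interest=$298.57
After 11 (deposit($500)): balance=$2498.57 total_interest=$298.57

Answer: 2498.57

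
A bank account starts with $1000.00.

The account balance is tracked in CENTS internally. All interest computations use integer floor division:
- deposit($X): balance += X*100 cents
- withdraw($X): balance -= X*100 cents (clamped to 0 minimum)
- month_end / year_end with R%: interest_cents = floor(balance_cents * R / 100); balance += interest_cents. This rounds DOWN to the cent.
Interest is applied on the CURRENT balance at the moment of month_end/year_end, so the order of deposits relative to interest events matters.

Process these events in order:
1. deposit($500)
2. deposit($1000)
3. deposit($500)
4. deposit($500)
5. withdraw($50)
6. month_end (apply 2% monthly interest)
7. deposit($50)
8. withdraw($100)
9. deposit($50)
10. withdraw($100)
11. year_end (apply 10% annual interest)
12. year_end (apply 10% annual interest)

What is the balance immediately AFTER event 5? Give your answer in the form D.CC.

After 1 (deposit($500)): balance=$1500.00 total_interest=$0.00
After 2 (deposit($1000)): balance=$2500.00 total_interest=$0.00
After 3 (deposit($500)): balance=$3000.00 total_interest=$0.00
After 4 (deposit($500)): balance=$3500.00 total_interest=$0.00
After 5 (withdraw($50)): balance=$3450.00 total_interest=$0.00

Answer: 3450.00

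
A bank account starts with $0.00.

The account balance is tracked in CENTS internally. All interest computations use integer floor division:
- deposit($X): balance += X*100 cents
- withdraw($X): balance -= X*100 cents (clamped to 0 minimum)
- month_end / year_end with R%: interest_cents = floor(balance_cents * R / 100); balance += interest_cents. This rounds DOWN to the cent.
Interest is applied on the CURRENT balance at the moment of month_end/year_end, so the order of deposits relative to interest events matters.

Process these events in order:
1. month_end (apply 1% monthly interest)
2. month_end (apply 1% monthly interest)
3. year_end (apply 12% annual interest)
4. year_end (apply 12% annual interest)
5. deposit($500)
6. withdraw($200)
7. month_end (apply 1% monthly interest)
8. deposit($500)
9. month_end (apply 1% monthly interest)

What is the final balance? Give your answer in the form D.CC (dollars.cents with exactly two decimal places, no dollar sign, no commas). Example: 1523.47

After 1 (month_end (apply 1% monthly interest)): balance=$0.00 total_interest=$0.00
After 2 (month_end (apply 1% monthly interest)): balance=$0.00 total_interest=$0.00
After 3 (year_end (apply 12% annual interest)): balance=$0.00 total_interest=$0.00
After 4 (year_end (apply 12% annual interest)): balance=$0.00 total_interest=$0.00
After 5 (deposit($500)): balance=$500.00 total_interest=$0.00
After 6 (withdraw($200)): balance=$300.00 total_interest=$0.00
After 7 (month_end (apply 1% monthly interest)): balance=$303.00 total_interest=$3.00
After 8 (deposit($500)): balance=$803.00 total_interest=$3.00
After 9 (month_end (apply 1% monthly interest)): balance=$811.03 total_interest=$11.03

Answer: 811.03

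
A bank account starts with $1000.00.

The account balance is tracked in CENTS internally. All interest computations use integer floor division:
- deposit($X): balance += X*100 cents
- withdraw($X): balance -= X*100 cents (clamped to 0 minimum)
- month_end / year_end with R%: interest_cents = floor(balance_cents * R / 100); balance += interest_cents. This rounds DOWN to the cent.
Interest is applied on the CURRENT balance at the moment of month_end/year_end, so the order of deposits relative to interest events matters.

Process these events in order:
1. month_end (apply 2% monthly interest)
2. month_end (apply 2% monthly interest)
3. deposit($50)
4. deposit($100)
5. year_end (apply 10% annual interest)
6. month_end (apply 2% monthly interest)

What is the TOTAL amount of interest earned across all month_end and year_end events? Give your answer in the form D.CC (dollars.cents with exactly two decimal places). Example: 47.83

Answer: 185.62

Derivation:
After 1 (month_end (apply 2% monthly interest)): balance=$1020.00 total_interest=$20.00
After 2 (month_end (apply 2% monthly interest)): balance=$1040.40 total_interest=$40.40
After 3 (deposit($50)): balance=$1090.40 total_interest=$40.40
After 4 (deposit($100)): balance=$1190.40 total_interest=$40.40
After 5 (year_end (apply 10% annual interest)): balance=$1309.44 total_interest=$159.44
After 6 (month_end (apply 2% monthly interest)): balance=$1335.62 total_interest=$185.62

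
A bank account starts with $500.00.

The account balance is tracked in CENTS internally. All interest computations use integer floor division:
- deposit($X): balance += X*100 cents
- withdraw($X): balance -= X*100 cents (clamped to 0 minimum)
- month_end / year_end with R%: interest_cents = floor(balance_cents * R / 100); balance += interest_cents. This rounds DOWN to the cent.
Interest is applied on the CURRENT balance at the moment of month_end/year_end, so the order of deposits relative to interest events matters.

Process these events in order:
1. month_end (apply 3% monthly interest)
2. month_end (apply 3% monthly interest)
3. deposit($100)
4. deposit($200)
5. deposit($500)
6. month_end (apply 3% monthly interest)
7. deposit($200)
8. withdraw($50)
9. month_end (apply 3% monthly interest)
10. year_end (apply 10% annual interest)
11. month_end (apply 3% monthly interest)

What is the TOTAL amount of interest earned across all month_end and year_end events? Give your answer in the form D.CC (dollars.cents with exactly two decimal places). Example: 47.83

Answer: 324.23

Derivation:
After 1 (month_end (apply 3% monthly interest)): balance=$515.00 total_interest=$15.00
After 2 (month_end (apply 3% monthly interest)): balance=$530.45 total_interest=$30.45
After 3 (deposit($100)): balance=$630.45 total_interest=$30.45
After 4 (deposit($200)): balance=$830.45 total_interest=$30.45
After 5 (deposit($500)): balance=$1330.45 total_interest=$30.45
After 6 (month_end (apply 3% monthly interest)): balance=$1370.36 total_interest=$70.36
After 7 (deposit($200)): balance=$1570.36 total_interest=$70.36
After 8 (withdraw($50)): balance=$1520.36 total_interest=$70.36
After 9 (month_end (apply 3% monthly interest)): balance=$1565.97 total_interest=$115.97
After 10 (year_end (apply 10% annual interest)): balance=$1722.56 total_interest=$272.56
After 11 (month_end (apply 3% monthly interest)): balance=$1774.23 total_interest=$324.23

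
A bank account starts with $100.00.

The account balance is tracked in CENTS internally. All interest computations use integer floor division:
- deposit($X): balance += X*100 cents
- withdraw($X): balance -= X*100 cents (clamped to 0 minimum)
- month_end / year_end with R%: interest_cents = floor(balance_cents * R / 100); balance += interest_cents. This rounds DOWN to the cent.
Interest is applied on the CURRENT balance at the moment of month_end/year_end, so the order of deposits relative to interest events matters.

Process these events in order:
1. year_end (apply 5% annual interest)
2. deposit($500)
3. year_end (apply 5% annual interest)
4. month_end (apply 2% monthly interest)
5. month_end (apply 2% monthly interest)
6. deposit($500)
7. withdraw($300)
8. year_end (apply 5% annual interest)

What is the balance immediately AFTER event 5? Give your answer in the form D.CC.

After 1 (year_end (apply 5% annual interest)): balance=$105.00 total_interest=$5.00
After 2 (deposit($500)): balance=$605.00 total_interest=$5.00
After 3 (year_end (apply 5% annual interest)): balance=$635.25 total_interest=$35.25
After 4 (month_end (apply 2% monthly interest)): balance=$647.95 total_interest=$47.95
After 5 (month_end (apply 2% monthly interest)): balance=$660.90 total_interest=$60.90

Answer: 660.90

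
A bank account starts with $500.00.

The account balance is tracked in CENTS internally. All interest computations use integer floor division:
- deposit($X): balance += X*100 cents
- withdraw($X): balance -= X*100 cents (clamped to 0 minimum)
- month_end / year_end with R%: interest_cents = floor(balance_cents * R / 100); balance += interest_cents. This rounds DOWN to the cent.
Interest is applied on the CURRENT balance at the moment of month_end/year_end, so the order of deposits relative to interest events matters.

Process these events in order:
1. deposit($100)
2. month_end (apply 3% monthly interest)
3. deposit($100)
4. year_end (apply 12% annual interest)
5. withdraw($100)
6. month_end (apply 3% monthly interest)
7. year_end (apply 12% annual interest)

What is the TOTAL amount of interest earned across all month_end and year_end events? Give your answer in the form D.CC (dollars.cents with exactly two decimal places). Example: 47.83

Answer: 212.31

Derivation:
After 1 (deposit($100)): balance=$600.00 total_interest=$0.00
After 2 (month_end (apply 3% monthly interest)): balance=$618.00 total_interest=$18.00
After 3 (deposit($100)): balance=$718.00 total_interest=$18.00
After 4 (year_end (apply 12% annual interest)): balance=$804.16 total_interest=$104.16
After 5 (withdraw($100)): balance=$704.16 total_interest=$104.16
After 6 (month_end (apply 3% monthly interest)): balance=$725.28 total_interest=$125.28
After 7 (year_end (apply 12% annual interest)): balance=$812.31 total_interest=$212.31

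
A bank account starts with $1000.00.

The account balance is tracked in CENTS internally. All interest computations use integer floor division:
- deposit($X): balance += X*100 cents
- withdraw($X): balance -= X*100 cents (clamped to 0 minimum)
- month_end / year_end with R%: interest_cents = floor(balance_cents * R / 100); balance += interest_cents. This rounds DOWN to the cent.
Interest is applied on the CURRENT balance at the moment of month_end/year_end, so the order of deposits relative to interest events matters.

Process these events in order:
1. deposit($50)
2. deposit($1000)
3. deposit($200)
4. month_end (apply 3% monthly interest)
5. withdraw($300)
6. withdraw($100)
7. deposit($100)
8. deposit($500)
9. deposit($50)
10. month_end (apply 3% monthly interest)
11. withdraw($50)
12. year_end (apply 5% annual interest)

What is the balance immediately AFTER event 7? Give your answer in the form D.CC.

Answer: 2017.50

Derivation:
After 1 (deposit($50)): balance=$1050.00 total_interest=$0.00
After 2 (deposit($1000)): balance=$2050.00 total_interest=$0.00
After 3 (deposit($200)): balance=$2250.00 total_interest=$0.00
After 4 (month_end (apply 3% monthly interest)): balance=$2317.50 total_interest=$67.50
After 5 (withdraw($300)): balance=$2017.50 total_interest=$67.50
After 6 (withdraw($100)): balance=$1917.50 total_interest=$67.50
After 7 (deposit($100)): balance=$2017.50 total_interest=$67.50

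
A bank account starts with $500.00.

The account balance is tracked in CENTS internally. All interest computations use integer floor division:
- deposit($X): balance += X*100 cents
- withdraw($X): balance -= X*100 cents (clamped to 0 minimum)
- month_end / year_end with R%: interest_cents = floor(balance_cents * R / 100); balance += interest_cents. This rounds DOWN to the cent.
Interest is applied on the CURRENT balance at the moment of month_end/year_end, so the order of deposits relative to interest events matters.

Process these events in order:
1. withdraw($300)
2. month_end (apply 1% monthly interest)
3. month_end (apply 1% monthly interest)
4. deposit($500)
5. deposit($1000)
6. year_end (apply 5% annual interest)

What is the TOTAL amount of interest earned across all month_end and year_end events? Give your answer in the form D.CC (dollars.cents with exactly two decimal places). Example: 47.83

Answer: 89.22

Derivation:
After 1 (withdraw($300)): balance=$200.00 total_interest=$0.00
After 2 (month_end (apply 1% monthly interest)): balance=$202.00 total_interest=$2.00
After 3 (month_end (apply 1% monthly interest)): balance=$204.02 total_interest=$4.02
After 4 (deposit($500)): balance=$704.02 total_interest=$4.02
After 5 (deposit($1000)): balance=$1704.02 total_interest=$4.02
After 6 (year_end (apply 5% annual interest)): balance=$1789.22 total_interest=$89.22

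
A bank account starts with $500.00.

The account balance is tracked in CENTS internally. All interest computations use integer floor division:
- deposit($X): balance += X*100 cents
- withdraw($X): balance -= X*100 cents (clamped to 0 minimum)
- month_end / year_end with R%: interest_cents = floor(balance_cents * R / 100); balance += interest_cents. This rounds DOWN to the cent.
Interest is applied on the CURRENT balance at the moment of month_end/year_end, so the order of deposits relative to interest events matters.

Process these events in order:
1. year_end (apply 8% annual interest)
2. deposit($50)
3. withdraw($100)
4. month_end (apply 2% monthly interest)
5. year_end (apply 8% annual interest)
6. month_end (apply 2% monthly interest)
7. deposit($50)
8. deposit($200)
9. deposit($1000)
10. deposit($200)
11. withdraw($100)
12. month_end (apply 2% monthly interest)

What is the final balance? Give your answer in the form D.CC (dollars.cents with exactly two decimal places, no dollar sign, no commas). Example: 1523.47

Answer: 1938.58

Derivation:
After 1 (year_end (apply 8% annual interest)): balance=$540.00 total_interest=$40.00
After 2 (deposit($50)): balance=$590.00 total_interest=$40.00
After 3 (withdraw($100)): balance=$490.00 total_interest=$40.00
After 4 (month_end (apply 2% monthly interest)): balance=$499.80 total_interest=$49.80
After 5 (year_end (apply 8% annual interest)): balance=$539.78 total_interest=$89.78
After 6 (month_end (apply 2% monthly interest)): balance=$550.57 total_interest=$100.57
After 7 (deposit($50)): balance=$600.57 total_interest=$100.57
After 8 (deposit($200)): balance=$800.57 total_interest=$100.57
After 9 (deposit($1000)): balance=$1800.57 total_interest=$100.57
After 10 (deposit($200)): balance=$2000.57 total_interest=$100.57
After 11 (withdraw($100)): balance=$1900.57 total_interest=$100.57
After 12 (month_end (apply 2% monthly interest)): balance=$1938.58 total_interest=$138.58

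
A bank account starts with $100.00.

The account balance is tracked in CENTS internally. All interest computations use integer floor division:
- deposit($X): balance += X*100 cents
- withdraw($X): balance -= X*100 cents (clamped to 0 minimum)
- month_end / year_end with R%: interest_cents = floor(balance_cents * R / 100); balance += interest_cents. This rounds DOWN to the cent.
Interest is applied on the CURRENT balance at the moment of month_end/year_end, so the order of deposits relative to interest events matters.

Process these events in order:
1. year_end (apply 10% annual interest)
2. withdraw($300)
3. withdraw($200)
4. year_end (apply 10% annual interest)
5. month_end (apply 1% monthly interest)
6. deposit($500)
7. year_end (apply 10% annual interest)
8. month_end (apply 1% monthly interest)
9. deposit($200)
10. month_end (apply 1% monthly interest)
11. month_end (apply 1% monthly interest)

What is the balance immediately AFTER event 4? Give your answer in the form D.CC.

Answer: 0.00

Derivation:
After 1 (year_end (apply 10% annual interest)): balance=$110.00 total_interest=$10.00
After 2 (withdraw($300)): balance=$0.00 total_interest=$10.00
After 3 (withdraw($200)): balance=$0.00 total_interest=$10.00
After 4 (year_end (apply 10% annual interest)): balance=$0.00 total_interest=$10.00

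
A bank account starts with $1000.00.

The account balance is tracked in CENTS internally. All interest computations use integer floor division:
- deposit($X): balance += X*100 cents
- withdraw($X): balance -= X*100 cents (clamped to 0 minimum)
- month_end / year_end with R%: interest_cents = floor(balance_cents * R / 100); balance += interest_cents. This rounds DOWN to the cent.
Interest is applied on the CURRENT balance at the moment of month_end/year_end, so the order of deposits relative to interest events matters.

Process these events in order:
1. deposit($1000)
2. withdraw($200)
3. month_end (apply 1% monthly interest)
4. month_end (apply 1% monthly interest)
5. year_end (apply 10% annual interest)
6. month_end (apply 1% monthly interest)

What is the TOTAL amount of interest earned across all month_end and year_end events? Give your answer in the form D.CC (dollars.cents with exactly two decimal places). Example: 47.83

Answer: 239.98

Derivation:
After 1 (deposit($1000)): balance=$2000.00 total_interest=$0.00
After 2 (withdraw($200)): balance=$1800.00 total_interest=$0.00
After 3 (month_end (apply 1% monthly interest)): balance=$1818.00 total_interest=$18.00
After 4 (month_end (apply 1% monthly interest)): balance=$1836.18 total_interest=$36.18
After 5 (year_end (apply 10% annual interest)): balance=$2019.79 total_interest=$219.79
After 6 (month_end (apply 1% monthly interest)): balance=$2039.98 total_interest=$239.98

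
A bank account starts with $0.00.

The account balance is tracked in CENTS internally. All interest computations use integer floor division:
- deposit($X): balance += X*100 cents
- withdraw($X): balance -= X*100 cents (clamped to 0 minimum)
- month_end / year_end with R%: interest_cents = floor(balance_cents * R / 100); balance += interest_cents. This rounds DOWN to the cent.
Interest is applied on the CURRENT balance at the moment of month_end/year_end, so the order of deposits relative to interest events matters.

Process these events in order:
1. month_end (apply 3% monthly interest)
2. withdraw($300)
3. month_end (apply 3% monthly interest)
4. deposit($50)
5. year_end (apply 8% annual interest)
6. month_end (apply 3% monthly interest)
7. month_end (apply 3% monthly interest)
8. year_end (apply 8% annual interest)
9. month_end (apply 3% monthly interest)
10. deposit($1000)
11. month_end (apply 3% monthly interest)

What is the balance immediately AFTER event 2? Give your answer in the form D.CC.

Answer: 0.00

Derivation:
After 1 (month_end (apply 3% monthly interest)): balance=$0.00 total_interest=$0.00
After 2 (withdraw($300)): balance=$0.00 total_interest=$0.00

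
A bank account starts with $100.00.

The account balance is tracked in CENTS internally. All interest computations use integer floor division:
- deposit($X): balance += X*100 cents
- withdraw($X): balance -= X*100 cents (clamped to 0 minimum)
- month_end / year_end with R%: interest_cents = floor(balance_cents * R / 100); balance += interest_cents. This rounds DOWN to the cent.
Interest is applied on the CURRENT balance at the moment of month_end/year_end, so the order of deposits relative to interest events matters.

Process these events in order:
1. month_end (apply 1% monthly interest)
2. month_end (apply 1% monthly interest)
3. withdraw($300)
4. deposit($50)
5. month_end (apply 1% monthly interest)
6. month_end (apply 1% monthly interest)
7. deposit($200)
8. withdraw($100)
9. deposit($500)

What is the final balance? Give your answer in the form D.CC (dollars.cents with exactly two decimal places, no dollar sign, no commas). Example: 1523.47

Answer: 651.00

Derivation:
After 1 (month_end (apply 1% monthly interest)): balance=$101.00 total_interest=$1.00
After 2 (month_end (apply 1% monthly interest)): balance=$102.01 total_interest=$2.01
After 3 (withdraw($300)): balance=$0.00 total_interest=$2.01
After 4 (deposit($50)): balance=$50.00 total_interest=$2.01
After 5 (month_end (apply 1% monthly interest)): balance=$50.50 total_interest=$2.51
After 6 (month_end (apply 1% monthly interest)): balance=$51.00 total_interest=$3.01
After 7 (deposit($200)): balance=$251.00 total_interest=$3.01
After 8 (withdraw($100)): balance=$151.00 total_interest=$3.01
After 9 (deposit($500)): balance=$651.00 total_interest=$3.01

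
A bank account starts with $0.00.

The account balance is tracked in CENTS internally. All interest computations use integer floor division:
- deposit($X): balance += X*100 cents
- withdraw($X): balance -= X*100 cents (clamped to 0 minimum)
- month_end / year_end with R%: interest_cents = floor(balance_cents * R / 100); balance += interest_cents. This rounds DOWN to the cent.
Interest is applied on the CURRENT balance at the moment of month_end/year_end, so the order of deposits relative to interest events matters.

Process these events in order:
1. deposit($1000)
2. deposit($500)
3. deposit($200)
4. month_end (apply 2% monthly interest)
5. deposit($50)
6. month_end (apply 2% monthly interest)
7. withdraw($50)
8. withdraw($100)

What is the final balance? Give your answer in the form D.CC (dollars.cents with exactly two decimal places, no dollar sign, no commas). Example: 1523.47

Answer: 1669.68

Derivation:
After 1 (deposit($1000)): balance=$1000.00 total_interest=$0.00
After 2 (deposit($500)): balance=$1500.00 total_interest=$0.00
After 3 (deposit($200)): balance=$1700.00 total_interest=$0.00
After 4 (month_end (apply 2% monthly interest)): balance=$1734.00 total_interest=$34.00
After 5 (deposit($50)): balance=$1784.00 total_interest=$34.00
After 6 (month_end (apply 2% monthly interest)): balance=$1819.68 total_interest=$69.68
After 7 (withdraw($50)): balance=$1769.68 total_interest=$69.68
After 8 (withdraw($100)): balance=$1669.68 total_interest=$69.68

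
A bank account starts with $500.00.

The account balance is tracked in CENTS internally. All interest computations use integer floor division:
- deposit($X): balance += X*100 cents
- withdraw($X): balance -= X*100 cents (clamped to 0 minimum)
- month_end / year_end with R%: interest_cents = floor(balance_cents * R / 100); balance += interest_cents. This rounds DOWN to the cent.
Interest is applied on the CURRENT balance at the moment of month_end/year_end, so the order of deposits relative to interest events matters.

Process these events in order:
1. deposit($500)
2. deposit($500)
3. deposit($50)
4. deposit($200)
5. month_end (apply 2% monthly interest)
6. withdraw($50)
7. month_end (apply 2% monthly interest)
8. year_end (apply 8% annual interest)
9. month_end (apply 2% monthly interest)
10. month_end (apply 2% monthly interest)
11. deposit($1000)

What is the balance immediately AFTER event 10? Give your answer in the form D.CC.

After 1 (deposit($500)): balance=$1000.00 total_interest=$0.00
After 2 (deposit($500)): balance=$1500.00 total_interest=$0.00
After 3 (deposit($50)): balance=$1550.00 total_interest=$0.00
After 4 (deposit($200)): balance=$1750.00 total_interest=$0.00
After 5 (month_end (apply 2% monthly interest)): balance=$1785.00 total_interest=$35.00
After 6 (withdraw($50)): balance=$1735.00 total_interest=$35.00
After 7 (month_end (apply 2% monthly interest)): balance=$1769.70 total_interest=$69.70
After 8 (year_end (apply 8% annual interest)): balance=$1911.27 total_interest=$211.27
After 9 (month_end (apply 2% monthly interest)): balance=$1949.49 total_interest=$249.49
After 10 (month_end (apply 2% monthly interest)): balance=$1988.47 total_interest=$288.47

Answer: 1988.47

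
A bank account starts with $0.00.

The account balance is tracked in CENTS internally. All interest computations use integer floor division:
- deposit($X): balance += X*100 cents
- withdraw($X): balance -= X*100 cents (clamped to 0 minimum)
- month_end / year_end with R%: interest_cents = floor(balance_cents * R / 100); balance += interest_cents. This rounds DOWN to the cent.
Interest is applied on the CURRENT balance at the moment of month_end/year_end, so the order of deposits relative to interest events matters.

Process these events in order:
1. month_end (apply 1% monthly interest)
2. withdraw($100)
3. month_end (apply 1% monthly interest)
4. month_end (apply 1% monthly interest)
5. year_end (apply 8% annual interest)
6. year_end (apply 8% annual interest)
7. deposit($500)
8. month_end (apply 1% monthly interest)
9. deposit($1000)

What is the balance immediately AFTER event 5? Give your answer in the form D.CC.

After 1 (month_end (apply 1% monthly interest)): balance=$0.00 total_interest=$0.00
After 2 (withdraw($100)): balance=$0.00 total_interest=$0.00
After 3 (month_end (apply 1% monthly interest)): balance=$0.00 total_interest=$0.00
After 4 (month_end (apply 1% monthly interest)): balance=$0.00 total_interest=$0.00
After 5 (year_end (apply 8% annual interest)): balance=$0.00 total_interest=$0.00

Answer: 0.00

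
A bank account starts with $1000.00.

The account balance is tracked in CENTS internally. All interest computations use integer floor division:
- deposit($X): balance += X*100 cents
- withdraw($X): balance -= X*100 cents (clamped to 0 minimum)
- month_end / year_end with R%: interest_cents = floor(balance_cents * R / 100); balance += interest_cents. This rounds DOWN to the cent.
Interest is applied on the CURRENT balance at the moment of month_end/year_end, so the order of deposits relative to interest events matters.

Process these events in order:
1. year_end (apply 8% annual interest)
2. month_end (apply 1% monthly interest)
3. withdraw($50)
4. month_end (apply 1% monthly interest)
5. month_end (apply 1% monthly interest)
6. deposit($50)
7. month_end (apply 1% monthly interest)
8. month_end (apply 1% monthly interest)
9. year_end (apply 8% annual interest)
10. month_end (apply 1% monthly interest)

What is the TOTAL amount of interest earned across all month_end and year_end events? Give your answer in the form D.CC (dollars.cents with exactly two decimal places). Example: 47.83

Answer: 237.00

Derivation:
After 1 (year_end (apply 8% annual interest)): balance=$1080.00 total_interest=$80.00
After 2 (month_end (apply 1% monthly interest)): balance=$1090.80 total_interest=$90.80
After 3 (withdraw($50)): balance=$1040.80 total_interest=$90.80
After 4 (month_end (apply 1% monthly interest)): balance=$1051.20 total_interest=$101.20
After 5 (month_end (apply 1% monthly interest)): balance=$1061.71 total_interest=$111.71
After 6 (deposit($50)): balance=$1111.71 total_interest=$111.71
After 7 (month_end (apply 1% monthly interest)): balance=$1122.82 total_interest=$122.82
After 8 (month_end (apply 1% monthly interest)): balance=$1134.04 total_interest=$134.04
After 9 (year_end (apply 8% annual interest)): balance=$1224.76 total_interest=$224.76
After 10 (month_end (apply 1% monthly interest)): balance=$1237.00 total_interest=$237.00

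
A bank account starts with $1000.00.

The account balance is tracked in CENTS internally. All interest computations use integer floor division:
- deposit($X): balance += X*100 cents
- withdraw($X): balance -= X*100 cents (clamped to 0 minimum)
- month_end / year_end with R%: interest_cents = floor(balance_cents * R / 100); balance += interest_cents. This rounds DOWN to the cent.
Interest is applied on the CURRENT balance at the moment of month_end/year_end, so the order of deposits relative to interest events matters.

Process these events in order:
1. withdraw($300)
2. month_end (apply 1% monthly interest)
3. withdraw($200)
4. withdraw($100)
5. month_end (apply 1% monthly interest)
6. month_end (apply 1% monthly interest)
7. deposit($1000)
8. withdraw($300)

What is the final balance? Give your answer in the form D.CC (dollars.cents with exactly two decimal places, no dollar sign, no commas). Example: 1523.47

Answer: 1115.18

Derivation:
After 1 (withdraw($300)): balance=$700.00 total_interest=$0.00
After 2 (month_end (apply 1% monthly interest)): balance=$707.00 total_interest=$7.00
After 3 (withdraw($200)): balance=$507.00 total_interest=$7.00
After 4 (withdraw($100)): balance=$407.00 total_interest=$7.00
After 5 (month_end (apply 1% monthly interest)): balance=$411.07 total_interest=$11.07
After 6 (month_end (apply 1% monthly interest)): balance=$415.18 total_interest=$15.18
After 7 (deposit($1000)): balance=$1415.18 total_interest=$15.18
After 8 (withdraw($300)): balance=$1115.18 total_interest=$15.18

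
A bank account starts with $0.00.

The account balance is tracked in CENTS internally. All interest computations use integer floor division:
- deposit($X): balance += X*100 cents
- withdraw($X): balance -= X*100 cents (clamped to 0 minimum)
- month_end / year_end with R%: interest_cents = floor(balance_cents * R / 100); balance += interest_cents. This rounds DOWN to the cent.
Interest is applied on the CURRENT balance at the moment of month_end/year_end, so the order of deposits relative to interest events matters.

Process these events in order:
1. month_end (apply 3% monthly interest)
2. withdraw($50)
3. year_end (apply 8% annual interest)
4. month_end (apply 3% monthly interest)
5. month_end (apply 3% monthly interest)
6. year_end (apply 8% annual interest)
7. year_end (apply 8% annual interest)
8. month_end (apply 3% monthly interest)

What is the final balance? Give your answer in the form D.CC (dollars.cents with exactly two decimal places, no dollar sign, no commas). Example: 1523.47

After 1 (month_end (apply 3% monthly interest)): balance=$0.00 total_interest=$0.00
After 2 (withdraw($50)): balance=$0.00 total_interest=$0.00
After 3 (year_end (apply 8% annual interest)): balance=$0.00 total_interest=$0.00
After 4 (month_end (apply 3% monthly interest)): balance=$0.00 total_interest=$0.00
After 5 (month_end (apply 3% monthly interest)): balance=$0.00 total_interest=$0.00
After 6 (year_end (apply 8% annual interest)): balance=$0.00 total_interest=$0.00
After 7 (year_end (apply 8% annual interest)): balance=$0.00 total_interest=$0.00
After 8 (month_end (apply 3% monthly interest)): balance=$0.00 total_interest=$0.00

Answer: 0.00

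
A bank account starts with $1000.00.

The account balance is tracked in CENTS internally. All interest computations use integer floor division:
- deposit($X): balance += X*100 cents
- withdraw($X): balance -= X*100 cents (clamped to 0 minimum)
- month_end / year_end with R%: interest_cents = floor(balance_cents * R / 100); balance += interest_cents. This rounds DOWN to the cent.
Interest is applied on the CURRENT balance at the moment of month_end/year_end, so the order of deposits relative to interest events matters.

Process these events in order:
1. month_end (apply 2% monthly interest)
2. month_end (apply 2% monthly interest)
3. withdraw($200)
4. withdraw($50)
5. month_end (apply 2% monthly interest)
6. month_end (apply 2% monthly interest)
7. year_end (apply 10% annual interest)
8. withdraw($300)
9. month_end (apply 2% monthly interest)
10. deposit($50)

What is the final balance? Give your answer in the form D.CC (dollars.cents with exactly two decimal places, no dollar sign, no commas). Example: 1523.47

Answer: 666.64

Derivation:
After 1 (month_end (apply 2% monthly interest)): balance=$1020.00 total_interest=$20.00
After 2 (month_end (apply 2% monthly interest)): balance=$1040.40 total_interest=$40.40
After 3 (withdraw($200)): balance=$840.40 total_interest=$40.40
After 4 (withdraw($50)): balance=$790.40 total_interest=$40.40
After 5 (month_end (apply 2% monthly interest)): balance=$806.20 total_interest=$56.20
After 6 (month_end (apply 2% monthly interest)): balance=$822.32 total_interest=$72.32
After 7 (year_end (apply 10% annual interest)): balance=$904.55 total_interest=$154.55
After 8 (withdraw($300)): balance=$604.55 total_interest=$154.55
After 9 (month_end (apply 2% monthly interest)): balance=$616.64 total_interest=$166.64
After 10 (deposit($50)): balance=$666.64 total_interest=$166.64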